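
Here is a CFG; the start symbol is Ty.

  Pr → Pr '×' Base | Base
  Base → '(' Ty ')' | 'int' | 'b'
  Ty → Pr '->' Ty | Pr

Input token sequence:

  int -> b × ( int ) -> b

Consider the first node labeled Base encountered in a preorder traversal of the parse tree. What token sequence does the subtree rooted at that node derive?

int

[Ty [Pr [Base int]] -> [Ty [Pr [Pr [Base b]] × [Base ( [Ty [Pr [Base int]]] )]] -> [Ty [Pr [Base b]]]]]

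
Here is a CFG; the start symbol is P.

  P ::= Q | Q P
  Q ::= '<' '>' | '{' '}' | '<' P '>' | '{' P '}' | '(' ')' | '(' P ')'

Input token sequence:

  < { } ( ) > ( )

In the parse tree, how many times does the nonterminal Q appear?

4

[P [Q < [P [Q { }] [P [Q ( )]]] >] [P [Q ( )]]]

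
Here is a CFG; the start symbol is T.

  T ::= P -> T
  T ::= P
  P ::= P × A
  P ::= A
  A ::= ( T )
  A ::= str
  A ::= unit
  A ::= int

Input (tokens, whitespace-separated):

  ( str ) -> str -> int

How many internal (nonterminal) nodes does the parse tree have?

12

[T [P [A ( [T [P [A str]]] )]] -> [T [P [A str]] -> [T [P [A int]]]]]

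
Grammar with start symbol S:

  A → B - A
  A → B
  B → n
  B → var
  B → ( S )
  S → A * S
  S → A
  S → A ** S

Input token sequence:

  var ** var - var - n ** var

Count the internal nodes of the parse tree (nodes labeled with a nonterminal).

13

[S [A [B var]] ** [S [A [B var] - [A [B var] - [A [B n]]]] ** [S [A [B var]]]]]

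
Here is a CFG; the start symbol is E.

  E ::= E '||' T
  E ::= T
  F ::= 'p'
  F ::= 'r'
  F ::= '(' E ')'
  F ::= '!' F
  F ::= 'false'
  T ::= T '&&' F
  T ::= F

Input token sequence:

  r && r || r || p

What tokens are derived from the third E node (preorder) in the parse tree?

r && r

[E [E [E [T [T [F r]] && [F r]]] || [T [F r]]] || [T [F p]]]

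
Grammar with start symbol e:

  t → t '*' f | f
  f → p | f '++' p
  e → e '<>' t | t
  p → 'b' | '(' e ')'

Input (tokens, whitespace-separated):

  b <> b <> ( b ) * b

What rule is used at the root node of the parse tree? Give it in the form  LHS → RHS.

[e [e [e [t [f [p b]]]] <> [t [f [p b]]]] <> [t [t [f [p ( [e [t [f [p b]]]] )]]] * [f [p b]]]]

e → e '<>' t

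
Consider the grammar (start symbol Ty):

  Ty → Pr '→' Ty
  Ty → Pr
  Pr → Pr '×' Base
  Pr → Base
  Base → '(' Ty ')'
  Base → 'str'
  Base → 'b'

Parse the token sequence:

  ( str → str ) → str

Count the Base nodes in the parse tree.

[Ty [Pr [Base ( [Ty [Pr [Base str]] → [Ty [Pr [Base str]]]] )]] → [Ty [Pr [Base str]]]]

4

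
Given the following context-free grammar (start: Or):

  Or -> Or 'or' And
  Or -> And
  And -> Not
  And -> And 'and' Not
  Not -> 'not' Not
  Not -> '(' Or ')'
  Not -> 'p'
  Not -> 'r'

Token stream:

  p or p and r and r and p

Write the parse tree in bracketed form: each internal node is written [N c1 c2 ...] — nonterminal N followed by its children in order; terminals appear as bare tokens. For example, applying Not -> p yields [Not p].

[Or [Or [And [Not p]]] or [And [And [And [And [Not p]] and [Not r]] and [Not r]] and [Not p]]]

Or
Or or And
And or And
Not or And
p or And
p or And and Not
p or And and Not and Not
p or And and Not and Not and Not
p or Not and Not and Not and Not
p or p and Not and Not and Not
p or p and r and Not and Not
p or p and r and r and Not
p or p and r and r and p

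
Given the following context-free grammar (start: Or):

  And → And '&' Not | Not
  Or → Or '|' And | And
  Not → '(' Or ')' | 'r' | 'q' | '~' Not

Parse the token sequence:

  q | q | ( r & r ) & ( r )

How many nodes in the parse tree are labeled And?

[Or [Or [Or [And [Not q]]] | [And [Not q]]] | [And [And [Not ( [Or [And [And [Not r]] & [Not r]]] )]] & [Not ( [Or [And [Not r]]] )]]]

7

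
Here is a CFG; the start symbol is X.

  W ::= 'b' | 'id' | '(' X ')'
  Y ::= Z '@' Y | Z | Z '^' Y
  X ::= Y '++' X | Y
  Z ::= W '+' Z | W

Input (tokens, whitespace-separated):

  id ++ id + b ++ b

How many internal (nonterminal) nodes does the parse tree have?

[X [Y [Z [W id]]] ++ [X [Y [Z [W id] + [Z [W b]]]] ++ [X [Y [Z [W b]]]]]]

14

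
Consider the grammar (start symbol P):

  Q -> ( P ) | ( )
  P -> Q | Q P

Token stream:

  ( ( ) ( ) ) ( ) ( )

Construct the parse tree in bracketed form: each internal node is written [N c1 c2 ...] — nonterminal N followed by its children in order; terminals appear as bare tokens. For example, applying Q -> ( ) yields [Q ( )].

[P [Q ( [P [Q ( )] [P [Q ( )]]] )] [P [Q ( )] [P [Q ( )]]]]

P
Q P
( P ) P
( Q P ) P
( ( ) P ) P
( ( ) Q ) P
( ( ) ( ) ) P
( ( ) ( ) ) Q P
( ( ) ( ) ) ( ) P
( ( ) ( ) ) ( ) Q
( ( ) ( ) ) ( ) ( )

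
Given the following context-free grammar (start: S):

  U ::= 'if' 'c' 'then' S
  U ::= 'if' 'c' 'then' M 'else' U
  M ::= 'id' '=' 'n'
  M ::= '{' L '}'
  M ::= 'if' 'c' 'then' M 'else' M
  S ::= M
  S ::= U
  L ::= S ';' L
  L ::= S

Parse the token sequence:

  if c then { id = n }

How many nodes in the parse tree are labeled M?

[S [U if c then [S [M { [L [S [M id = n]]] }]]]]

2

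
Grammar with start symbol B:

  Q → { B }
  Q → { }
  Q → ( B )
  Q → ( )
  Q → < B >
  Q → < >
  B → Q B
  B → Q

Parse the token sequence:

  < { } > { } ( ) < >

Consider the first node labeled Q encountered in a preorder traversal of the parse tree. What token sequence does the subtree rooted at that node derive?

[B [Q < [B [Q { }]] >] [B [Q { }] [B [Q ( )] [B [Q < >]]]]]

< { } >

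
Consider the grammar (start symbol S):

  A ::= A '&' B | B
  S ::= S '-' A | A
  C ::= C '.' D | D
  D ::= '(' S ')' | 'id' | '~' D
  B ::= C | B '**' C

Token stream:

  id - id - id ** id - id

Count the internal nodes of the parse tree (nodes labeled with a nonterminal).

23

[S [S [S [S [A [B [C [D id]]]]] - [A [B [C [D id]]]]] - [A [B [B [C [D id]]] ** [C [D id]]]]] - [A [B [C [D id]]]]]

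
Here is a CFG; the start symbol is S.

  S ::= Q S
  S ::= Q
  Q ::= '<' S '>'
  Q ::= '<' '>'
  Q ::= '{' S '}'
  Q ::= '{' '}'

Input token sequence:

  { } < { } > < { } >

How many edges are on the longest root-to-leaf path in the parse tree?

6

[S [Q { }] [S [Q < [S [Q { }]] >] [S [Q < [S [Q { }]] >]]]]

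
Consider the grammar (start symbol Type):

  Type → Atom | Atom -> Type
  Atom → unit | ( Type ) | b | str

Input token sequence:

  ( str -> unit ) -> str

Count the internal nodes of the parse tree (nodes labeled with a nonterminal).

8

[Type [Atom ( [Type [Atom str] -> [Type [Atom unit]]] )] -> [Type [Atom str]]]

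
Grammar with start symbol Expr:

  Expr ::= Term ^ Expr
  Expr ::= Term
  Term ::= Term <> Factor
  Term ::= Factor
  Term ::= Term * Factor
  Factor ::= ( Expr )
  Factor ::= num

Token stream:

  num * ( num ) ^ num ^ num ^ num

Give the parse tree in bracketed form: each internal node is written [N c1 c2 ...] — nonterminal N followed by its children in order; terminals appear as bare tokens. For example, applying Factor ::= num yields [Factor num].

Expr
Term ^ Expr
Term * Factor ^ Expr
Factor * Factor ^ Expr
num * Factor ^ Expr
num * ( Expr ) ^ Expr
num * ( Term ) ^ Expr
num * ( Factor ) ^ Expr
num * ( num ) ^ Expr
num * ( num ) ^ Term ^ Expr
num * ( num ) ^ Factor ^ Expr
num * ( num ) ^ num ^ Expr
num * ( num ) ^ num ^ Term ^ Expr
num * ( num ) ^ num ^ Factor ^ Expr
num * ( num ) ^ num ^ num ^ Expr
num * ( num ) ^ num ^ num ^ Term
num * ( num ) ^ num ^ num ^ Factor
num * ( num ) ^ num ^ num ^ num

[Expr [Term [Term [Factor num]] * [Factor ( [Expr [Term [Factor num]]] )]] ^ [Expr [Term [Factor num]] ^ [Expr [Term [Factor num]] ^ [Expr [Term [Factor num]]]]]]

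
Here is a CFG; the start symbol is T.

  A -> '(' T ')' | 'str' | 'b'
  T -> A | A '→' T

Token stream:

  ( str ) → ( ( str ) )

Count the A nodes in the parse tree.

[T [A ( [T [A str]] )] → [T [A ( [T [A ( [T [A str]] )]] )]]]

5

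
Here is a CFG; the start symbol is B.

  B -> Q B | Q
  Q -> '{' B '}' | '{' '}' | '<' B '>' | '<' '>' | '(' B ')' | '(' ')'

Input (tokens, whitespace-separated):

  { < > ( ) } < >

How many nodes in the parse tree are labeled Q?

4

[B [Q { [B [Q < >] [B [Q ( )]]] }] [B [Q < >]]]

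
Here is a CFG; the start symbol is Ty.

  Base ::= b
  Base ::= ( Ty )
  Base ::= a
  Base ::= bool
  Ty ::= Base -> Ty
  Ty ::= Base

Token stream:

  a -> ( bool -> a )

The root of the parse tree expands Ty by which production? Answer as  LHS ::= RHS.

Ty ::= Base -> Ty

[Ty [Base a] -> [Ty [Base ( [Ty [Base bool] -> [Ty [Base a]]] )]]]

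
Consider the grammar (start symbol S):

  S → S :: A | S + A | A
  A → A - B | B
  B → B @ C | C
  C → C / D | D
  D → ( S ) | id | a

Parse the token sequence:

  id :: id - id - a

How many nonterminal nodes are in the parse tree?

[S [S [A [B [C [D id]]]]] :: [A [A [A [B [C [D id]]]] - [B [C [D id]]]] - [B [C [D a]]]]]

18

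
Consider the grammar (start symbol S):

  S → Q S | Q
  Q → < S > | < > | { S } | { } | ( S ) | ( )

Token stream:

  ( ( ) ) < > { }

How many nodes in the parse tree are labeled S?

4

[S [Q ( [S [Q ( )]] )] [S [Q < >] [S [Q { }]]]]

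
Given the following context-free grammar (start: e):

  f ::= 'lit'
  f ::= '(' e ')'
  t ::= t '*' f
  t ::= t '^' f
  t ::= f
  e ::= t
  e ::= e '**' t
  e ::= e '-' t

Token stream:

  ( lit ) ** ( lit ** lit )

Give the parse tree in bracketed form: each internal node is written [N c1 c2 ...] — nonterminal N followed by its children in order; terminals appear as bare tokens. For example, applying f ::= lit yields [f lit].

e
e ** t
t ** t
f ** t
( e ) ** t
( t ) ** t
( f ) ** t
( lit ) ** t
( lit ) ** f
( lit ) ** ( e )
( lit ) ** ( e ** t )
( lit ) ** ( t ** t )
( lit ) ** ( f ** t )
( lit ) ** ( lit ** t )
( lit ) ** ( lit ** f )
( lit ) ** ( lit ** lit )

[e [e [t [f ( [e [t [f lit]]] )]]] ** [t [f ( [e [e [t [f lit]]] ** [t [f lit]]] )]]]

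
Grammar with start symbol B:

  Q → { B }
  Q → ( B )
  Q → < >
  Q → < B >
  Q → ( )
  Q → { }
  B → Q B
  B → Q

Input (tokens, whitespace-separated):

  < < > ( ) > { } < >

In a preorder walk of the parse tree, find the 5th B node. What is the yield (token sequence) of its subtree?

< >

[B [Q < [B [Q < >] [B [Q ( )]]] >] [B [Q { }] [B [Q < >]]]]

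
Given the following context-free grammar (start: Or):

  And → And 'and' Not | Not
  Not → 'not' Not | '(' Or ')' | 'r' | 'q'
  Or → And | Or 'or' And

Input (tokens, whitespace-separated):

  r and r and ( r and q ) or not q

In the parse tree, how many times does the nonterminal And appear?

[Or [Or [And [And [And [Not r]] and [Not r]] and [Not ( [Or [And [And [Not r]] and [Not q]]] )]]] or [And [Not not [Not q]]]]

6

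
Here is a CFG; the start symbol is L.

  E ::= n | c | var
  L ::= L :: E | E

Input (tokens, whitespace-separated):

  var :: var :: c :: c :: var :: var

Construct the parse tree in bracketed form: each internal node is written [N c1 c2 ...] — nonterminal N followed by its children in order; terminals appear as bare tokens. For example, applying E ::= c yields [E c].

L
L :: E
L :: E :: E
L :: E :: E :: E
L :: E :: E :: E :: E
L :: E :: E :: E :: E :: E
E :: E :: E :: E :: E :: E
var :: E :: E :: E :: E :: E
var :: var :: E :: E :: E :: E
var :: var :: c :: E :: E :: E
var :: var :: c :: c :: E :: E
var :: var :: c :: c :: var :: E
var :: var :: c :: c :: var :: var

[L [L [L [L [L [L [E var]] :: [E var]] :: [E c]] :: [E c]] :: [E var]] :: [E var]]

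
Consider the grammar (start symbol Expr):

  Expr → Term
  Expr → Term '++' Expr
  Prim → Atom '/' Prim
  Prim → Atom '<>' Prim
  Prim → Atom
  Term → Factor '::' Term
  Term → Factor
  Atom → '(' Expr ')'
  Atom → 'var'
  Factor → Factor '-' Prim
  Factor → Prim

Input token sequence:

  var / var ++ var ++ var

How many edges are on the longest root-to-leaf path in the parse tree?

[Expr [Term [Factor [Prim [Atom var] / [Prim [Atom var]]]]] ++ [Expr [Term [Factor [Prim [Atom var]]]] ++ [Expr [Term [Factor [Prim [Atom var]]]]]]]

7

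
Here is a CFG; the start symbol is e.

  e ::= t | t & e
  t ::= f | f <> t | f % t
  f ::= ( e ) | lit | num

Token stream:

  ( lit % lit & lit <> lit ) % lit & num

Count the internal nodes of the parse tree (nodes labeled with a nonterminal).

18

[e [t [f ( [e [t [f lit] % [t [f lit]]] & [e [t [f lit] <> [t [f lit]]]]] )] % [t [f lit]]] & [e [t [f num]]]]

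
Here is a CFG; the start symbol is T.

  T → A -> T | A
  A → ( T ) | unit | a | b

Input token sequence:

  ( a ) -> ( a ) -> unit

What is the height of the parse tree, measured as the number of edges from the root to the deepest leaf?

5

[T [A ( [T [A a]] )] -> [T [A ( [T [A a]] )] -> [T [A unit]]]]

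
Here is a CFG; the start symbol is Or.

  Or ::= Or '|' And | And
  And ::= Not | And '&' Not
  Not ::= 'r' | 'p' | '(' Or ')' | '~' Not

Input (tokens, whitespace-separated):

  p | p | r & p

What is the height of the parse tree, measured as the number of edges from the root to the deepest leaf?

[Or [Or [Or [And [Not p]]] | [And [Not p]]] | [And [And [Not r]] & [Not p]]]

5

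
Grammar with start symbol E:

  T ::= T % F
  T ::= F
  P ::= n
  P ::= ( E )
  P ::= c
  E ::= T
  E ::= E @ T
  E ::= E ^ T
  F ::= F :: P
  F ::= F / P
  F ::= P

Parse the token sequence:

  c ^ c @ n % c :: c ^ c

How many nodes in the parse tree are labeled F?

[E [E [E [E [T [F [P c]]]] ^ [T [F [P c]]]] @ [T [T [F [P n]]] % [F [F [P c]] :: [P c]]]] ^ [T [F [P c]]]]

6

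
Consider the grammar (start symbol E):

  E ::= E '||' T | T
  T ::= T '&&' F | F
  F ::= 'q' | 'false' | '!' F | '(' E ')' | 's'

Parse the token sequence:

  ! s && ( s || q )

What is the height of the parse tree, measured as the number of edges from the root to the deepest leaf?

[E [T [T [F ! [F s]]] && [F ( [E [E [T [F s]]] || [T [F q]]] )]]]

7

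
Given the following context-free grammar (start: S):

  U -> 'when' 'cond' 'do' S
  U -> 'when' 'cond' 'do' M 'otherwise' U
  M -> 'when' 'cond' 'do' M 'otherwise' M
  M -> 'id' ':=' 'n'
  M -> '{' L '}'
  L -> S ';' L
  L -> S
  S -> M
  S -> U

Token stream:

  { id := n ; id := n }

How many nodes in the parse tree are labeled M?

3

[S [M { [L [S [M id := n]] ; [L [S [M id := n]]]] }]]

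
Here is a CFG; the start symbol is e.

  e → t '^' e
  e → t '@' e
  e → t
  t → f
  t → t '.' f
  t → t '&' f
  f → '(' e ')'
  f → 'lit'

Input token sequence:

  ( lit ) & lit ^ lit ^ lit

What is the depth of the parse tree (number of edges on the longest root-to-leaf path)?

7

[e [t [t [f ( [e [t [f lit]]] )]] & [f lit]] ^ [e [t [f lit]] ^ [e [t [f lit]]]]]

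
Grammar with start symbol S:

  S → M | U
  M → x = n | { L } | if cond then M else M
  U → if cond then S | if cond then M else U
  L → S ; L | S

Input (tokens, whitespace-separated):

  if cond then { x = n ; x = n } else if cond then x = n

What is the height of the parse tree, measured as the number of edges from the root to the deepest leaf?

[S [U if cond then [M { [L [S [M x = n]] ; [L [S [M x = n]]]] }] else [U if cond then [S [M x = n]]]]]

7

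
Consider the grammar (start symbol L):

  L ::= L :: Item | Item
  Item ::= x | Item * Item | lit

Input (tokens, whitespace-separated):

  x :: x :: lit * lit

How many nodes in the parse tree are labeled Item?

5

[L [L [L [Item x]] :: [Item x]] :: [Item [Item lit] * [Item lit]]]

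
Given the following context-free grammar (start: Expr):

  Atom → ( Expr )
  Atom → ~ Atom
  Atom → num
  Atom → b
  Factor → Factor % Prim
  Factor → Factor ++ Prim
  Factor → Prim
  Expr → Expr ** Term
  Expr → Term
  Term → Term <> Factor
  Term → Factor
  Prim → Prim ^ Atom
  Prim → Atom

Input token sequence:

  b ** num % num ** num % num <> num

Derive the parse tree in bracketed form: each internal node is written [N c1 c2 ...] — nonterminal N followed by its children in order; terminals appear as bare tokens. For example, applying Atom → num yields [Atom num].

[Expr [Expr [Expr [Term [Factor [Prim [Atom b]]]]] ** [Term [Factor [Factor [Prim [Atom num]]] % [Prim [Atom num]]]]] ** [Term [Term [Factor [Factor [Prim [Atom num]]] % [Prim [Atom num]]]] <> [Factor [Prim [Atom num]]]]]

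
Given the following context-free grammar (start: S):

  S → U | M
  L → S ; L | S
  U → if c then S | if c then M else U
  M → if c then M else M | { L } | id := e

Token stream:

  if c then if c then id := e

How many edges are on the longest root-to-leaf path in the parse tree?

[S [U if c then [S [U if c then [S [M id := e]]]]]]

6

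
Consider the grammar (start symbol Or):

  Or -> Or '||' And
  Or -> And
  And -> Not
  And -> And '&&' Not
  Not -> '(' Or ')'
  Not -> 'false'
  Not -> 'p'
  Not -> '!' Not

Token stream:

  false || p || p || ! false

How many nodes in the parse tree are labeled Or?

[Or [Or [Or [Or [And [Not false]]] || [And [Not p]]] || [And [Not p]]] || [And [Not ! [Not false]]]]

4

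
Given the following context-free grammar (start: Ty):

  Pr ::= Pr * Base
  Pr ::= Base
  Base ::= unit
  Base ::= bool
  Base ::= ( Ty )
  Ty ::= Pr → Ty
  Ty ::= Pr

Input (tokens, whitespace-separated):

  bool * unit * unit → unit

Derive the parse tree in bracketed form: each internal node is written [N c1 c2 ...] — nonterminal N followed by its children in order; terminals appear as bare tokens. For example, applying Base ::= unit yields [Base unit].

Ty
Pr → Ty
Pr * Base → Ty
Pr * Base * Base → Ty
Base * Base * Base → Ty
bool * Base * Base → Ty
bool * unit * Base → Ty
bool * unit * unit → Ty
bool * unit * unit → Pr
bool * unit * unit → Base
bool * unit * unit → unit

[Ty [Pr [Pr [Pr [Base bool]] * [Base unit]] * [Base unit]] → [Ty [Pr [Base unit]]]]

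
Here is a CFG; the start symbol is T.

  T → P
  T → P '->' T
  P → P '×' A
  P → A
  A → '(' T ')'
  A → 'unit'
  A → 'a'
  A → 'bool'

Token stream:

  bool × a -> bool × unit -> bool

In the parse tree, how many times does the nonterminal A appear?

[T [P [P [A bool]] × [A a]] -> [T [P [P [A bool]] × [A unit]] -> [T [P [A bool]]]]]

5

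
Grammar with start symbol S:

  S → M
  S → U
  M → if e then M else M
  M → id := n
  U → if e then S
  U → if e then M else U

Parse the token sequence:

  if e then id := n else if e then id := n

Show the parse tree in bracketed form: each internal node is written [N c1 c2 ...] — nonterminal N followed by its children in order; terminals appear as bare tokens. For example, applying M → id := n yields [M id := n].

S
U
if e then M else U
if e then id := n else U
if e then id := n else if e then S
if e then id := n else if e then M
if e then id := n else if e then id := n

[S [U if e then [M id := n] else [U if e then [S [M id := n]]]]]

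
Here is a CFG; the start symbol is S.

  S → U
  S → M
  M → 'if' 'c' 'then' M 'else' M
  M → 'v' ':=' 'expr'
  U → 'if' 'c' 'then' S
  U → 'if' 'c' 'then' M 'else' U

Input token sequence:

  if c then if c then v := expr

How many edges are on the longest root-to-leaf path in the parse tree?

6

[S [U if c then [S [U if c then [S [M v := expr]]]]]]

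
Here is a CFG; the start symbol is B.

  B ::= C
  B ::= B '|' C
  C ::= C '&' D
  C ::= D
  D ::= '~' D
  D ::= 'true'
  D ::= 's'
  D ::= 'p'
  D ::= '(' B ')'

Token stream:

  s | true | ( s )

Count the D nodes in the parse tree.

4

[B [B [B [C [D s]]] | [C [D true]]] | [C [D ( [B [C [D s]]] )]]]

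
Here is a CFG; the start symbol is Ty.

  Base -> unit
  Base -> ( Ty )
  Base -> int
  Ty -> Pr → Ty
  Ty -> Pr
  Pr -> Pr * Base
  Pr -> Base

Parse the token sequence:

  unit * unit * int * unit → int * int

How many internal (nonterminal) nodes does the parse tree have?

14

[Ty [Pr [Pr [Pr [Pr [Base unit]] * [Base unit]] * [Base int]] * [Base unit]] → [Ty [Pr [Pr [Base int]] * [Base int]]]]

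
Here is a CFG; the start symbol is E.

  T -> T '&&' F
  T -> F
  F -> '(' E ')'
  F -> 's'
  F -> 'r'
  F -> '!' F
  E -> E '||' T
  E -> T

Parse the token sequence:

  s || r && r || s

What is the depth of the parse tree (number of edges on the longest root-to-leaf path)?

5

[E [E [E [T [F s]]] || [T [T [F r]] && [F r]]] || [T [F s]]]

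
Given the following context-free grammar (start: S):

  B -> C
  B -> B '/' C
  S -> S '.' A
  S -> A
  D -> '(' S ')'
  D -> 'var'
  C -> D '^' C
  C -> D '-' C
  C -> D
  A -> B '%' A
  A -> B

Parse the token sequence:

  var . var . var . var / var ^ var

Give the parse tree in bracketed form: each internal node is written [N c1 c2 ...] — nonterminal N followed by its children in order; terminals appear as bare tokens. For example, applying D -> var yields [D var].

[S [S [S [S [A [B [C [D var]]]]] . [A [B [C [D var]]]]] . [A [B [C [D var]]]]] . [A [B [B [C [D var]]] / [C [D var] ^ [C [D var]]]]]]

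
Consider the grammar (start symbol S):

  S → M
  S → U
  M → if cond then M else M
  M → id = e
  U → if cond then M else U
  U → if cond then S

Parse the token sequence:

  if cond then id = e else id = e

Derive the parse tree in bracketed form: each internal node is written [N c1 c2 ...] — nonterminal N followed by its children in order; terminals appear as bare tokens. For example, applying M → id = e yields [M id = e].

S
M
if cond then M else M
if cond then id = e else M
if cond then id = e else id = e

[S [M if cond then [M id = e] else [M id = e]]]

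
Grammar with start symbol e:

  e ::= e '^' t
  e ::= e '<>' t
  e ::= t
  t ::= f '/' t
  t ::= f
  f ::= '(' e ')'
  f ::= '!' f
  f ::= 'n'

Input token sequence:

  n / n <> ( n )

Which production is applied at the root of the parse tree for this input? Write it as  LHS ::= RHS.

e ::= e '<>' t

[e [e [t [f n] / [t [f n]]]] <> [t [f ( [e [t [f n]]] )]]]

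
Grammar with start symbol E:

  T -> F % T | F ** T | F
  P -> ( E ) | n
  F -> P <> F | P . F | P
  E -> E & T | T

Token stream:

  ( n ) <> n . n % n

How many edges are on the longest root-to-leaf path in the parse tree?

[E [T [F [P ( [E [T [F [P n]]]] )] <> [F [P n] . [F [P n]]]] % [T [F [P n]]]]]

8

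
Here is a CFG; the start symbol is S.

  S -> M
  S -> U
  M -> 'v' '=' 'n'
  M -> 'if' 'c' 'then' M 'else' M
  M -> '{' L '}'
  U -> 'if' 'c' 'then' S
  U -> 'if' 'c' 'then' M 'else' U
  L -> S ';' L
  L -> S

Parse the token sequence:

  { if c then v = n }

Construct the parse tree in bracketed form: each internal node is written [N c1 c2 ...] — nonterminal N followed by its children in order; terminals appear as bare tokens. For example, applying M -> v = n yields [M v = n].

S
M
{ L }
{ S }
{ U }
{ if c then S }
{ if c then M }
{ if c then v = n }

[S [M { [L [S [U if c then [S [M v = n]]]]] }]]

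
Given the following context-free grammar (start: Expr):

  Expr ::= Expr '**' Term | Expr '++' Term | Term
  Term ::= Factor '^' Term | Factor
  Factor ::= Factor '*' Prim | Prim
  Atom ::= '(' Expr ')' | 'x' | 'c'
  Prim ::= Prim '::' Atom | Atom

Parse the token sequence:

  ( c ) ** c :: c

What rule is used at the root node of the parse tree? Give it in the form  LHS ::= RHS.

[Expr [Expr [Term [Factor [Prim [Atom ( [Expr [Term [Factor [Prim [Atom c]]]]] )]]]]] ** [Term [Factor [Prim [Prim [Atom c]] :: [Atom c]]]]]

Expr ::= Expr '**' Term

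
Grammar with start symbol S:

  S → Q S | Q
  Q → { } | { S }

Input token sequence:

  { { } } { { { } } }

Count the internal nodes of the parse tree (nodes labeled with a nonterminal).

[S [Q { [S [Q { }]] }] [S [Q { [S [Q { [S [Q { }]] }]] }]]]

10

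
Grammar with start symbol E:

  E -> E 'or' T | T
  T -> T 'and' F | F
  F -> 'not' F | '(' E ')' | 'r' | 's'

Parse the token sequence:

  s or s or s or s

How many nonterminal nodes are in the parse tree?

[E [E [E [E [T [F s]]] or [T [F s]]] or [T [F s]]] or [T [F s]]]

12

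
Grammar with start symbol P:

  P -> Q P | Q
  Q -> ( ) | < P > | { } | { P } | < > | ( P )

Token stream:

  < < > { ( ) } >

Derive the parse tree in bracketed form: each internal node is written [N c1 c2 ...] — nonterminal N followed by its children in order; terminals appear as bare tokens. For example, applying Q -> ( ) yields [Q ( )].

P
Q
< P >
< Q P >
< < > P >
< < > Q >
< < > { P } >
< < > { Q } >
< < > { ( ) } >

[P [Q < [P [Q < >] [P [Q { [P [Q ( )]] }]]] >]]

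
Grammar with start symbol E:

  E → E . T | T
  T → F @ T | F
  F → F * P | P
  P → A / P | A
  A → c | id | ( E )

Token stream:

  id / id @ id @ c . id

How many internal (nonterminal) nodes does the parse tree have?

20

[E [E [T [F [P [A id] / [P [A id]]]] @ [T [F [P [A id]]] @ [T [F [P [A c]]]]]]] . [T [F [P [A id]]]]]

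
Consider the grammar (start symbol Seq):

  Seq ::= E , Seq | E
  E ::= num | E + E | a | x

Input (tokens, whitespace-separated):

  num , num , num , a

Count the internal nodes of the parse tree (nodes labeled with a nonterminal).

[Seq [E num] , [Seq [E num] , [Seq [E num] , [Seq [E a]]]]]

8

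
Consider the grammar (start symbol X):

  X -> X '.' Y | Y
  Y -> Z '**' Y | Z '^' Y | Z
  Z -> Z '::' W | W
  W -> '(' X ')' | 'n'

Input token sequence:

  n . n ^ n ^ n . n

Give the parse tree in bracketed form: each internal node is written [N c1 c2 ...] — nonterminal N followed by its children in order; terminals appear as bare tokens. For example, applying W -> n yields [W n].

[X [X [X [Y [Z [W n]]]] . [Y [Z [W n]] ^ [Y [Z [W n]] ^ [Y [Z [W n]]]]]] . [Y [Z [W n]]]]

X
X . Y
X . Y . Y
Y . Y . Y
Z . Y . Y
W . Y . Y
n . Y . Y
n . Z ^ Y . Y
n . W ^ Y . Y
n . n ^ Y . Y
n . n ^ Z ^ Y . Y
n . n ^ W ^ Y . Y
n . n ^ n ^ Y . Y
n . n ^ n ^ Z . Y
n . n ^ n ^ W . Y
n . n ^ n ^ n . Y
n . n ^ n ^ n . Z
n . n ^ n ^ n . W
n . n ^ n ^ n . n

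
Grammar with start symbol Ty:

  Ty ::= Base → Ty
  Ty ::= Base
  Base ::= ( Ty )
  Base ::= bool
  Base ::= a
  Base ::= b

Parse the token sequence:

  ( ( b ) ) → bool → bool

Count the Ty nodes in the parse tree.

5

[Ty [Base ( [Ty [Base ( [Ty [Base b]] )]] )] → [Ty [Base bool] → [Ty [Base bool]]]]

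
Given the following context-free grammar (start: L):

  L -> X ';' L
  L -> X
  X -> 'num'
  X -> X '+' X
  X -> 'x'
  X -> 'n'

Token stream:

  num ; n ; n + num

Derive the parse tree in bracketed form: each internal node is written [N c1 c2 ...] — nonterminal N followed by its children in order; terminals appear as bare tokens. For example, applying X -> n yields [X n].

[L [X num] ; [L [X n] ; [L [X [X n] + [X num]]]]]

L
X ; L
num ; L
num ; X ; L
num ; n ; L
num ; n ; X
num ; n ; X + X
num ; n ; n + X
num ; n ; n + num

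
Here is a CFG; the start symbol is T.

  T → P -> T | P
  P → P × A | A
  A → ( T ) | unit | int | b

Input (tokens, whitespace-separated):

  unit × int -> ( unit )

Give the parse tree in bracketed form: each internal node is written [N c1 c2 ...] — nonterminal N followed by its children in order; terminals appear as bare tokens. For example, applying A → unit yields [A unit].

T
P -> T
P × A -> T
A × A -> T
unit × A -> T
unit × int -> T
unit × int -> P
unit × int -> A
unit × int -> ( T )
unit × int -> ( P )
unit × int -> ( A )
unit × int -> ( unit )

[T [P [P [A unit]] × [A int]] -> [T [P [A ( [T [P [A unit]]] )]]]]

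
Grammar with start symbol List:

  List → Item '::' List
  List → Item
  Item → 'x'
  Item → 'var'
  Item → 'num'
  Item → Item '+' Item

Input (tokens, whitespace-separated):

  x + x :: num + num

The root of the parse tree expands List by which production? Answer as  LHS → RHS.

[List [Item [Item x] + [Item x]] :: [List [Item [Item num] + [Item num]]]]

List → Item '::' List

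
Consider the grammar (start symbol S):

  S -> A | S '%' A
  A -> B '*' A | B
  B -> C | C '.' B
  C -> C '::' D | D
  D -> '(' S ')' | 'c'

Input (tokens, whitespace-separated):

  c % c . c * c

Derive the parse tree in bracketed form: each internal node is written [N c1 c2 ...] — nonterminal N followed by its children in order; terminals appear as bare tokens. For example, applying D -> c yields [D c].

[S [S [A [B [C [D c]]]]] % [A [B [C [D c]] . [B [C [D c]]]] * [A [B [C [D c]]]]]]

S
S % A
A % A
B % A
C % A
D % A
c % A
c % B * A
c % C . B * A
c % D . B * A
c % c . B * A
c % c . C * A
c % c . D * A
c % c . c * A
c % c . c * B
c % c . c * C
c % c . c * D
c % c . c * c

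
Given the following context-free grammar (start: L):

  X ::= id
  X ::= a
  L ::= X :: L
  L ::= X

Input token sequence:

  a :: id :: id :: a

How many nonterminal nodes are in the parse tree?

8

[L [X a] :: [L [X id] :: [L [X id] :: [L [X a]]]]]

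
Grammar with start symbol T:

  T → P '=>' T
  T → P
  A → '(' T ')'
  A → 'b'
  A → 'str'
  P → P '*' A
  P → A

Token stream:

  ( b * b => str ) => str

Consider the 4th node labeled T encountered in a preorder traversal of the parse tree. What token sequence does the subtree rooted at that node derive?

str

[T [P [A ( [T [P [P [A b]] * [A b]] => [T [P [A str]]]] )]] => [T [P [A str]]]]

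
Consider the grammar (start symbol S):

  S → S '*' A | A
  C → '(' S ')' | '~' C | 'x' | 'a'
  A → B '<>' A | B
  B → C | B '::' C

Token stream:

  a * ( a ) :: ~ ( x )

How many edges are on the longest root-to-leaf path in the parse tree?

9

[S [S [A [B [C a]]]] * [A [B [B [C ( [S [A [B [C a]]]] )]] :: [C ~ [C ( [S [A [B [C x]]]] )]]]]]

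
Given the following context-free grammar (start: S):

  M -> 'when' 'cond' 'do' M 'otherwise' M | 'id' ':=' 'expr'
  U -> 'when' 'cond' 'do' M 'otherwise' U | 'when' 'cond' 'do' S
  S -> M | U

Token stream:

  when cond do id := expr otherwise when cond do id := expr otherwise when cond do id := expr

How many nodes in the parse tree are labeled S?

[S [U when cond do [M id := expr] otherwise [U when cond do [M id := expr] otherwise [U when cond do [S [M id := expr]]]]]]

2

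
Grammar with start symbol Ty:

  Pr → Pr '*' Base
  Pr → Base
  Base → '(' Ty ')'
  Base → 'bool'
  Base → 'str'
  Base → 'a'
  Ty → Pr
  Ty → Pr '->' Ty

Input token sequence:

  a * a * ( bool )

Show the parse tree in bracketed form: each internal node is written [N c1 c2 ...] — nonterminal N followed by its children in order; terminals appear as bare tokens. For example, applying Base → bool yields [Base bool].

Ty
Pr
Pr * Base
Pr * Base * Base
Base * Base * Base
a * Base * Base
a * a * Base
a * a * ( Ty )
a * a * ( Pr )
a * a * ( Base )
a * a * ( bool )

[Ty [Pr [Pr [Pr [Base a]] * [Base a]] * [Base ( [Ty [Pr [Base bool]]] )]]]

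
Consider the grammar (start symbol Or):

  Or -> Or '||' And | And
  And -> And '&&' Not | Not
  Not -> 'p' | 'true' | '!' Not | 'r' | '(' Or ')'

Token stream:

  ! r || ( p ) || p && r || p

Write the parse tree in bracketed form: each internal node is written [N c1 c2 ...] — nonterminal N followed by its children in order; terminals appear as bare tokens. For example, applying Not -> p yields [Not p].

Or
Or || And
Or || And || And
Or || And || And || And
And || And || And || And
Not || And || And || And
! Not || And || And || And
! r || And || And || And
! r || Not || And || And
! r || ( Or ) || And || And
! r || ( And ) || And || And
! r || ( Not ) || And || And
! r || ( p ) || And || And
! r || ( p ) || And && Not || And
! r || ( p ) || Not && Not || And
! r || ( p ) || p && Not || And
! r || ( p ) || p && r || And
! r || ( p ) || p && r || Not
! r || ( p ) || p && r || p

[Or [Or [Or [Or [And [Not ! [Not r]]]] || [And [Not ( [Or [And [Not p]]] )]]] || [And [And [Not p]] && [Not r]]] || [And [Not p]]]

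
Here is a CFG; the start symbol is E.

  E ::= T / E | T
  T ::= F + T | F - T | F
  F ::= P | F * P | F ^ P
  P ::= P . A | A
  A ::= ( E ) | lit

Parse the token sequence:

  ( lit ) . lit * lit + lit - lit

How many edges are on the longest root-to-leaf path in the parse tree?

[E [T [F [F [P [P [A ( [E [T [F [P [A lit]]]]] )]] . [A lit]]] * [P [A lit]]] + [T [F [P [A lit]]] - [T [F [P [A lit]]]]]]]

12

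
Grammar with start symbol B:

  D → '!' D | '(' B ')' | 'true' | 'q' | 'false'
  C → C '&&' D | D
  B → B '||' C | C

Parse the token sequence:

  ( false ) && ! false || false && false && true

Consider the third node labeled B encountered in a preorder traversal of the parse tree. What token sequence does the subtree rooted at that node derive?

false

[B [B [C [C [D ( [B [C [D false]]] )]] && [D ! [D false]]]] || [C [C [C [D false]] && [D false]] && [D true]]]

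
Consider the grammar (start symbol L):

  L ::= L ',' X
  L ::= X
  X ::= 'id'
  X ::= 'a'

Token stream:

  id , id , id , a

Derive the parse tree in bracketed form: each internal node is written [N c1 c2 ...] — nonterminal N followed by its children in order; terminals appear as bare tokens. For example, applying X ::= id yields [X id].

L
L , X
L , X , X
L , X , X , X
X , X , X , X
id , X , X , X
id , id , X , X
id , id , id , X
id , id , id , a

[L [L [L [L [X id]] , [X id]] , [X id]] , [X a]]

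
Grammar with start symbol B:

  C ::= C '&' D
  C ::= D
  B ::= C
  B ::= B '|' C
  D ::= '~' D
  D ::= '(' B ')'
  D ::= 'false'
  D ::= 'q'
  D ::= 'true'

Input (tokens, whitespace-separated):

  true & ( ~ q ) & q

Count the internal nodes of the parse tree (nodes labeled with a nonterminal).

11

[B [C [C [C [D true]] & [D ( [B [C [D ~ [D q]]]] )]] & [D q]]]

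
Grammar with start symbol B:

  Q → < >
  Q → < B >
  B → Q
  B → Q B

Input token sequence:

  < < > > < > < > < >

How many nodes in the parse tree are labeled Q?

5

[B [Q < [B [Q < >]] >] [B [Q < >] [B [Q < >] [B [Q < >]]]]]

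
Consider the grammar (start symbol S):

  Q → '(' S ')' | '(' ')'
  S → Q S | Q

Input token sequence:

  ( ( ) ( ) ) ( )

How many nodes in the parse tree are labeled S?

[S [Q ( [S [Q ( )] [S [Q ( )]]] )] [S [Q ( )]]]

4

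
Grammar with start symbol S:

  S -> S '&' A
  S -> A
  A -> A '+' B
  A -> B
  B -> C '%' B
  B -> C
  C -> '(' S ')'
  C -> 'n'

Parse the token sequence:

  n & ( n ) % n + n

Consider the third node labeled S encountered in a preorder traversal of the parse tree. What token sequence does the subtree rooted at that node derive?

[S [S [A [B [C n]]]] & [A [A [B [C ( [S [A [B [C n]]]] )] % [B [C n]]]] + [B [C n]]]]

n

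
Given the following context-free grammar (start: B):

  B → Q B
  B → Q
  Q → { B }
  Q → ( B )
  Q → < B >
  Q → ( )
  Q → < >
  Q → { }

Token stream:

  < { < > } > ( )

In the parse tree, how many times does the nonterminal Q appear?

4

[B [Q < [B [Q { [B [Q < >]] }]] >] [B [Q ( )]]]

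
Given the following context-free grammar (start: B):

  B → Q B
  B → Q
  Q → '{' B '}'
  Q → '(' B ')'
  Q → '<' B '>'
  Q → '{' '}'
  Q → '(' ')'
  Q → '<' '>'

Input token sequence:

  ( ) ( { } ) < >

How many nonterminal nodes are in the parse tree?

[B [Q ( )] [B [Q ( [B [Q { }]] )] [B [Q < >]]]]

8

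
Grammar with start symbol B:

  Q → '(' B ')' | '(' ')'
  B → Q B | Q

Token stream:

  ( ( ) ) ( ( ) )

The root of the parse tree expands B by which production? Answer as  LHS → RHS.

B → Q B

[B [Q ( [B [Q ( )]] )] [B [Q ( [B [Q ( )]] )]]]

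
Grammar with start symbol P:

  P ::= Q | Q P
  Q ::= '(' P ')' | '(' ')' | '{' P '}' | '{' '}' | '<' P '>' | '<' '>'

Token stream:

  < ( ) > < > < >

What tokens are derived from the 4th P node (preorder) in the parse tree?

[P [Q < [P [Q ( )]] >] [P [Q < >] [P [Q < >]]]]

< >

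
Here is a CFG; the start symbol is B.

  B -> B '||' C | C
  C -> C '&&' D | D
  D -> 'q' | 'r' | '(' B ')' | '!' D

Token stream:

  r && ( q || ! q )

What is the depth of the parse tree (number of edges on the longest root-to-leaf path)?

7

[B [C [C [D r]] && [D ( [B [B [C [D q]]] || [C [D ! [D q]]]] )]]]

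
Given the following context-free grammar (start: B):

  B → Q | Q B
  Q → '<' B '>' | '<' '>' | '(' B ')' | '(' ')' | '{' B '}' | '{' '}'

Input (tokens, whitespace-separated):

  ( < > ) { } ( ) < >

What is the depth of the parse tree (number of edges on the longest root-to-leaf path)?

[B [Q ( [B [Q < >]] )] [B [Q { }] [B [Q ( )] [B [Q < >]]]]]

5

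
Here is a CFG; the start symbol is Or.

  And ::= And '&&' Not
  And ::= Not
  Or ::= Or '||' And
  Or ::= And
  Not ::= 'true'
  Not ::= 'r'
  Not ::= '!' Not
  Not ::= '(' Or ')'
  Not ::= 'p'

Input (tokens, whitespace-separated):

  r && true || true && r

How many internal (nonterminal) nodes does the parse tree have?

10

[Or [Or [And [And [Not r]] && [Not true]]] || [And [And [Not true]] && [Not r]]]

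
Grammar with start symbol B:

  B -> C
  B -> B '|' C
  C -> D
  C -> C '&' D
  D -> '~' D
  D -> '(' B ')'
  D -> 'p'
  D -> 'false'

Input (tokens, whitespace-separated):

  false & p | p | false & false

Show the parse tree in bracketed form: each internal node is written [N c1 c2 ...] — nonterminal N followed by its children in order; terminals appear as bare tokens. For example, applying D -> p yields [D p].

B
B | C
B | C | C
C | C | C
C & D | C | C
D & D | C | C
false & D | C | C
false & p | C | C
false & p | D | C
false & p | p | C
false & p | p | C & D
false & p | p | D & D
false & p | p | false & D
false & p | p | false & false

[B [B [B [C [C [D false]] & [D p]]] | [C [D p]]] | [C [C [D false]] & [D false]]]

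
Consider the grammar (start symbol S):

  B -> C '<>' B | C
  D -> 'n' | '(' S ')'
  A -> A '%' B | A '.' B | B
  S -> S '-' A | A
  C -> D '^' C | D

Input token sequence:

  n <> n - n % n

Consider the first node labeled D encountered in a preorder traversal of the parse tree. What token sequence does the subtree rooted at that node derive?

[S [S [A [B [C [D n]] <> [B [C [D n]]]]]] - [A [A [B [C [D n]]]] % [B [C [D n]]]]]

n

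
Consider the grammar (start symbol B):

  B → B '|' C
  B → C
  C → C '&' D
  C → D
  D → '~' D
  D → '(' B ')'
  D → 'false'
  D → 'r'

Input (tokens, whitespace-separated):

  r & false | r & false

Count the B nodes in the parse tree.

2

[B [B [C [C [D r]] & [D false]]] | [C [C [D r]] & [D false]]]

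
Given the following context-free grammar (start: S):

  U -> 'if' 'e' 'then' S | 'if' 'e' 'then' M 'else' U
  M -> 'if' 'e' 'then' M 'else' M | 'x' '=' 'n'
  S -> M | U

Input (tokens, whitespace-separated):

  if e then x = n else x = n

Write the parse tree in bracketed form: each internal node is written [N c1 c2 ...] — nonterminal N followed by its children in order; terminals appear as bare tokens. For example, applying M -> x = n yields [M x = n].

[S [M if e then [M x = n] else [M x = n]]]

S
M
if e then M else M
if e then x = n else M
if e then x = n else x = n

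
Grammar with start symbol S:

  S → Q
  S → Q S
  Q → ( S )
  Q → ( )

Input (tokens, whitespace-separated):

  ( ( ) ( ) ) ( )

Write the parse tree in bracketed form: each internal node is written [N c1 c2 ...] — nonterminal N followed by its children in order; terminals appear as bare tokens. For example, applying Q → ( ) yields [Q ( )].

S
Q S
( S ) S
( Q S ) S
( ( ) S ) S
( ( ) Q ) S
( ( ) ( ) ) S
( ( ) ( ) ) Q
( ( ) ( ) ) ( )

[S [Q ( [S [Q ( )] [S [Q ( )]]] )] [S [Q ( )]]]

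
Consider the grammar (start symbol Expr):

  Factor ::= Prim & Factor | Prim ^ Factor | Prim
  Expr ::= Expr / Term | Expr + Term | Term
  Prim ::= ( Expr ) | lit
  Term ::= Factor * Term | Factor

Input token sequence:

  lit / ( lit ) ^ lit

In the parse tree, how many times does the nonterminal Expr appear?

3

[Expr [Expr [Term [Factor [Prim lit]]]] / [Term [Factor [Prim ( [Expr [Term [Factor [Prim lit]]]] )] ^ [Factor [Prim lit]]]]]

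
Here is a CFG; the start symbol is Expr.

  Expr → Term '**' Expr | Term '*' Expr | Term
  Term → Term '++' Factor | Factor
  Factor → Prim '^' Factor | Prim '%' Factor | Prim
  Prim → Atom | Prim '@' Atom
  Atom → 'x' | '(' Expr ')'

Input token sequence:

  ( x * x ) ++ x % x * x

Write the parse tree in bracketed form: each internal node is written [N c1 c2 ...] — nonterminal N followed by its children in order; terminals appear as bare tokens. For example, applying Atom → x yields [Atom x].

[Expr [Term [Term [Factor [Prim [Atom ( [Expr [Term [Factor [Prim [Atom x]]]] * [Expr [Term [Factor [Prim [Atom x]]]]]] )]]]] ++ [Factor [Prim [Atom x]] % [Factor [Prim [Atom x]]]]] * [Expr [Term [Factor [Prim [Atom x]]]]]]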